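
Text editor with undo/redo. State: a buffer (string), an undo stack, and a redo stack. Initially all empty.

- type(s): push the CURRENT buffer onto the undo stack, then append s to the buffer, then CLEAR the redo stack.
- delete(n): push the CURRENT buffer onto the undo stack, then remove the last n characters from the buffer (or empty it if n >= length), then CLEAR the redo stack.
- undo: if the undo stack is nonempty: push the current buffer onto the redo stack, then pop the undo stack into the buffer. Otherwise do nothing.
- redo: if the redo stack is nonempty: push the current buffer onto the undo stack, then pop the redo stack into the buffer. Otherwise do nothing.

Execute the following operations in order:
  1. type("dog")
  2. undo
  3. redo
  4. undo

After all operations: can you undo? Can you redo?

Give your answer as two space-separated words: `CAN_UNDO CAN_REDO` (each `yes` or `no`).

Answer: no yes

Derivation:
After op 1 (type): buf='dog' undo_depth=1 redo_depth=0
After op 2 (undo): buf='(empty)' undo_depth=0 redo_depth=1
After op 3 (redo): buf='dog' undo_depth=1 redo_depth=0
After op 4 (undo): buf='(empty)' undo_depth=0 redo_depth=1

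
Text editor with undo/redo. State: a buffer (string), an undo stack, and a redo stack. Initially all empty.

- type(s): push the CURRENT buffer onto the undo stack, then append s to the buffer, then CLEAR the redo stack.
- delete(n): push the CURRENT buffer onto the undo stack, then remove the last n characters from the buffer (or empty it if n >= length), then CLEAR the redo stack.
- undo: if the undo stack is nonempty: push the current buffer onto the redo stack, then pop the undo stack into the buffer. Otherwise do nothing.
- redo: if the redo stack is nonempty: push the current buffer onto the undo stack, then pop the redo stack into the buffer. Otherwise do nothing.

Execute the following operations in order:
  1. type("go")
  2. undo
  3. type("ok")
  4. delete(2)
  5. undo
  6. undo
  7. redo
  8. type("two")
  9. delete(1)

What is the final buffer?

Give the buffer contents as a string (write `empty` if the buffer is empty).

After op 1 (type): buf='go' undo_depth=1 redo_depth=0
After op 2 (undo): buf='(empty)' undo_depth=0 redo_depth=1
After op 3 (type): buf='ok' undo_depth=1 redo_depth=0
After op 4 (delete): buf='(empty)' undo_depth=2 redo_depth=0
After op 5 (undo): buf='ok' undo_depth=1 redo_depth=1
After op 6 (undo): buf='(empty)' undo_depth=0 redo_depth=2
After op 7 (redo): buf='ok' undo_depth=1 redo_depth=1
After op 8 (type): buf='oktwo' undo_depth=2 redo_depth=0
After op 9 (delete): buf='oktw' undo_depth=3 redo_depth=0

Answer: oktw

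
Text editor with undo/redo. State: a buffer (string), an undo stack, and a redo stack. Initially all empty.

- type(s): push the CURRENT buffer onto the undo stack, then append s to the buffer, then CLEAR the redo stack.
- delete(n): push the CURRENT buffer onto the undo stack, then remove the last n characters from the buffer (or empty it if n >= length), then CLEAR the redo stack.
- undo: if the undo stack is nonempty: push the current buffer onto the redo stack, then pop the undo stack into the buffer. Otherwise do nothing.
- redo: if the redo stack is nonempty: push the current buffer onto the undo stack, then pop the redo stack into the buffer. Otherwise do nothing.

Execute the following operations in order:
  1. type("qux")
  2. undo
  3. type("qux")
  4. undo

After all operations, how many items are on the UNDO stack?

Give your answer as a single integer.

After op 1 (type): buf='qux' undo_depth=1 redo_depth=0
After op 2 (undo): buf='(empty)' undo_depth=0 redo_depth=1
After op 3 (type): buf='qux' undo_depth=1 redo_depth=0
After op 4 (undo): buf='(empty)' undo_depth=0 redo_depth=1

Answer: 0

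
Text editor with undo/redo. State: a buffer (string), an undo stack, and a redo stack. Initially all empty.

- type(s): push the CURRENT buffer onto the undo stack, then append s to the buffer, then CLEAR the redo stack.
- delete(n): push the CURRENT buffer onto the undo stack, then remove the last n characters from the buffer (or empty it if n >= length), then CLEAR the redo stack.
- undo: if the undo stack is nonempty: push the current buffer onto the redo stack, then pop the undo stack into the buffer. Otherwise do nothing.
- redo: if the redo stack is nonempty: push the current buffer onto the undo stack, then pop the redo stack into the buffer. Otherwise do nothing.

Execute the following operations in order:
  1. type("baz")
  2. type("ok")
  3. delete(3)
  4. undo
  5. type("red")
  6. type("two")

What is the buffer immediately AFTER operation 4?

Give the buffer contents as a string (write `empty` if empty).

After op 1 (type): buf='baz' undo_depth=1 redo_depth=0
After op 2 (type): buf='bazok' undo_depth=2 redo_depth=0
After op 3 (delete): buf='ba' undo_depth=3 redo_depth=0
After op 4 (undo): buf='bazok' undo_depth=2 redo_depth=1

Answer: bazok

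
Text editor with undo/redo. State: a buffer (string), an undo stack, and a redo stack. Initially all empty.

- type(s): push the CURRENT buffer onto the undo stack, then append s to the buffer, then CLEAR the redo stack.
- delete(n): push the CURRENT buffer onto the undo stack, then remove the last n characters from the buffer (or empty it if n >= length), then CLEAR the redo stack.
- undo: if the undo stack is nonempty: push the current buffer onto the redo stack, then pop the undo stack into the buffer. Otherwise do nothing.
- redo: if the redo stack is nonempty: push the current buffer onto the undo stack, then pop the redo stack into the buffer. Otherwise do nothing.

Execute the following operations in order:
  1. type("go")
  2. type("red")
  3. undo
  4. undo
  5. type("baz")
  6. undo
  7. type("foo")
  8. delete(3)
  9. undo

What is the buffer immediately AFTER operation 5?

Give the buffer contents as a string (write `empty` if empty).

Answer: baz

Derivation:
After op 1 (type): buf='go' undo_depth=1 redo_depth=0
After op 2 (type): buf='gored' undo_depth=2 redo_depth=0
After op 3 (undo): buf='go' undo_depth=1 redo_depth=1
After op 4 (undo): buf='(empty)' undo_depth=0 redo_depth=2
After op 5 (type): buf='baz' undo_depth=1 redo_depth=0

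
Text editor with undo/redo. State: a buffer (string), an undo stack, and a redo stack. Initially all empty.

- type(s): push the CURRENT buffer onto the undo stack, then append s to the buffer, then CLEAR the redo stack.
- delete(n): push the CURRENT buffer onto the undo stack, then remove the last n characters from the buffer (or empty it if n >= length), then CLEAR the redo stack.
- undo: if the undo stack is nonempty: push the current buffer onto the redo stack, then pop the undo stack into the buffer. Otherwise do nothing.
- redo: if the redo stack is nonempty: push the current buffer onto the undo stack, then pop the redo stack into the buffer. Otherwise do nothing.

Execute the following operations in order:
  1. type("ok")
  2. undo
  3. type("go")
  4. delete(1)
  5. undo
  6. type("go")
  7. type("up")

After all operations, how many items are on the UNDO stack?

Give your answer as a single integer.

Answer: 3

Derivation:
After op 1 (type): buf='ok' undo_depth=1 redo_depth=0
After op 2 (undo): buf='(empty)' undo_depth=0 redo_depth=1
After op 3 (type): buf='go' undo_depth=1 redo_depth=0
After op 4 (delete): buf='g' undo_depth=2 redo_depth=0
After op 5 (undo): buf='go' undo_depth=1 redo_depth=1
After op 6 (type): buf='gogo' undo_depth=2 redo_depth=0
After op 7 (type): buf='gogoup' undo_depth=3 redo_depth=0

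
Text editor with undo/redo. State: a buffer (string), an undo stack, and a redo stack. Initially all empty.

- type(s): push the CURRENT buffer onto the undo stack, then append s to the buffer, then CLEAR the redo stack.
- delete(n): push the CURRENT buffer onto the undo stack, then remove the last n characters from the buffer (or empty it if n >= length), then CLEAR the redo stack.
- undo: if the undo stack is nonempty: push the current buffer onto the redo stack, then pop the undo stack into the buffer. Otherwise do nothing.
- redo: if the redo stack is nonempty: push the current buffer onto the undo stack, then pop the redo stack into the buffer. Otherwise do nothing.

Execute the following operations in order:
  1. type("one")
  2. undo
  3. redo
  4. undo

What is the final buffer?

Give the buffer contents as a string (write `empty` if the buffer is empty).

After op 1 (type): buf='one' undo_depth=1 redo_depth=0
After op 2 (undo): buf='(empty)' undo_depth=0 redo_depth=1
After op 3 (redo): buf='one' undo_depth=1 redo_depth=0
After op 4 (undo): buf='(empty)' undo_depth=0 redo_depth=1

Answer: empty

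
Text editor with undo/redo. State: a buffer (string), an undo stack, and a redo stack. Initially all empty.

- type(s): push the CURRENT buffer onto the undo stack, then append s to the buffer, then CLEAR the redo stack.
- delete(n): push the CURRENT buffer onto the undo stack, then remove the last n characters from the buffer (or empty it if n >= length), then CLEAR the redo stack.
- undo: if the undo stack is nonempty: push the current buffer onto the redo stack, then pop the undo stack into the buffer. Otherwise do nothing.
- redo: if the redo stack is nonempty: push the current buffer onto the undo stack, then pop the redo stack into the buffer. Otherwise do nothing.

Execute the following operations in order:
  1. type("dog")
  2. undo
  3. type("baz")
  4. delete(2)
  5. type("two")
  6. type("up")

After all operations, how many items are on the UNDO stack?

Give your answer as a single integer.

Answer: 4

Derivation:
After op 1 (type): buf='dog' undo_depth=1 redo_depth=0
After op 2 (undo): buf='(empty)' undo_depth=0 redo_depth=1
After op 3 (type): buf='baz' undo_depth=1 redo_depth=0
After op 4 (delete): buf='b' undo_depth=2 redo_depth=0
After op 5 (type): buf='btwo' undo_depth=3 redo_depth=0
After op 6 (type): buf='btwoup' undo_depth=4 redo_depth=0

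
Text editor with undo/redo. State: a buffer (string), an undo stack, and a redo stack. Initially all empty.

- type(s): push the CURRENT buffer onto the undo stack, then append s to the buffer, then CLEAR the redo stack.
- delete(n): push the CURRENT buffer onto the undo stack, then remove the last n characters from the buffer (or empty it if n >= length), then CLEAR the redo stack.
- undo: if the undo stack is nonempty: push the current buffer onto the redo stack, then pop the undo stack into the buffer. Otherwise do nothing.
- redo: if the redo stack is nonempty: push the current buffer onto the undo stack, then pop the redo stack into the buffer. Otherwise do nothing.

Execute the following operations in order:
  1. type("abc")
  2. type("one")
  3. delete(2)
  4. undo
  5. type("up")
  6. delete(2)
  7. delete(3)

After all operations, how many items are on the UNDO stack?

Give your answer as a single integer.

After op 1 (type): buf='abc' undo_depth=1 redo_depth=0
After op 2 (type): buf='abcone' undo_depth=2 redo_depth=0
After op 3 (delete): buf='abco' undo_depth=3 redo_depth=0
After op 4 (undo): buf='abcone' undo_depth=2 redo_depth=1
After op 5 (type): buf='abconeup' undo_depth=3 redo_depth=0
After op 6 (delete): buf='abcone' undo_depth=4 redo_depth=0
After op 7 (delete): buf='abc' undo_depth=5 redo_depth=0

Answer: 5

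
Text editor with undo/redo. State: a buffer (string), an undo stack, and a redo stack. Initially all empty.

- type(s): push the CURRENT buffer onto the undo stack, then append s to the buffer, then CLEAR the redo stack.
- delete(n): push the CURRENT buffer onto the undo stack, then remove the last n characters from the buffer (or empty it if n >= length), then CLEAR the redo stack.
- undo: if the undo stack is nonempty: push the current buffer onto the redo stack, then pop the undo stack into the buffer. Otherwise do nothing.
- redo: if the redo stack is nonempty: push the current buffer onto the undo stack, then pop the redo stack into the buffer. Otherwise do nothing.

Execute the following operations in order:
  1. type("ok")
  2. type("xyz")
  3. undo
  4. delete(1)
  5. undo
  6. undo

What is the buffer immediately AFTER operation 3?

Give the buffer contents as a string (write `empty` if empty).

Answer: ok

Derivation:
After op 1 (type): buf='ok' undo_depth=1 redo_depth=0
After op 2 (type): buf='okxyz' undo_depth=2 redo_depth=0
After op 3 (undo): buf='ok' undo_depth=1 redo_depth=1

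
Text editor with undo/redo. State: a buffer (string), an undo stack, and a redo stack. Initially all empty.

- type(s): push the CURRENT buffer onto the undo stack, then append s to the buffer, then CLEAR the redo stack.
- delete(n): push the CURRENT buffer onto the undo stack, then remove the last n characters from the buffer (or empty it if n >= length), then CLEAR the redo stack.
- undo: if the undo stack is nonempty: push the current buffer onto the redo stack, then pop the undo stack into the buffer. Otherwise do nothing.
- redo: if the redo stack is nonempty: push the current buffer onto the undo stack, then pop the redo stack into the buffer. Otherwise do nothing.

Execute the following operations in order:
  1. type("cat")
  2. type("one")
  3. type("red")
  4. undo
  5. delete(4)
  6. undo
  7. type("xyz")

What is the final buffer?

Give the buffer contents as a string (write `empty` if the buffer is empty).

Answer: catonexyz

Derivation:
After op 1 (type): buf='cat' undo_depth=1 redo_depth=0
After op 2 (type): buf='catone' undo_depth=2 redo_depth=0
After op 3 (type): buf='catonered' undo_depth=3 redo_depth=0
After op 4 (undo): buf='catone' undo_depth=2 redo_depth=1
After op 5 (delete): buf='ca' undo_depth=3 redo_depth=0
After op 6 (undo): buf='catone' undo_depth=2 redo_depth=1
After op 7 (type): buf='catonexyz' undo_depth=3 redo_depth=0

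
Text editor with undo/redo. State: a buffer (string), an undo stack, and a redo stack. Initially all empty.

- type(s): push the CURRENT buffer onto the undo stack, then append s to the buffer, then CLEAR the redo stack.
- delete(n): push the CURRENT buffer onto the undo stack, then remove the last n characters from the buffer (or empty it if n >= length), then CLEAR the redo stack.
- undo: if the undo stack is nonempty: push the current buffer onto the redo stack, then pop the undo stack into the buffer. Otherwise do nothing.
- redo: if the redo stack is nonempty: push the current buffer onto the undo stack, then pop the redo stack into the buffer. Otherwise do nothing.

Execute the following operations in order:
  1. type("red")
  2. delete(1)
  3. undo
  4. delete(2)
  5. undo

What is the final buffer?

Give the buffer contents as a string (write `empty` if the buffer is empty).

After op 1 (type): buf='red' undo_depth=1 redo_depth=0
After op 2 (delete): buf='re' undo_depth=2 redo_depth=0
After op 3 (undo): buf='red' undo_depth=1 redo_depth=1
After op 4 (delete): buf='r' undo_depth=2 redo_depth=0
After op 5 (undo): buf='red' undo_depth=1 redo_depth=1

Answer: red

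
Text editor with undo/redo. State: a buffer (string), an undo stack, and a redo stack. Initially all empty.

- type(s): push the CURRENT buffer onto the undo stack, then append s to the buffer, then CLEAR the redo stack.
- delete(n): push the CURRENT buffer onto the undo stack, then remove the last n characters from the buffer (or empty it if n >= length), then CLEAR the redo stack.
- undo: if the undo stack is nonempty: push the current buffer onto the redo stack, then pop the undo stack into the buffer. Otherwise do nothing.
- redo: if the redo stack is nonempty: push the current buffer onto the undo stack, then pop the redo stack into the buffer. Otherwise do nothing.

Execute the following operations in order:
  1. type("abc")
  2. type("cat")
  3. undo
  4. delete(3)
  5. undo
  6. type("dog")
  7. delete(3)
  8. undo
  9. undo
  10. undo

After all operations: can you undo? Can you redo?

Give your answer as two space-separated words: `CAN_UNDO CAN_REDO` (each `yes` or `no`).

Answer: no yes

Derivation:
After op 1 (type): buf='abc' undo_depth=1 redo_depth=0
After op 2 (type): buf='abccat' undo_depth=2 redo_depth=0
After op 3 (undo): buf='abc' undo_depth=1 redo_depth=1
After op 4 (delete): buf='(empty)' undo_depth=2 redo_depth=0
After op 5 (undo): buf='abc' undo_depth=1 redo_depth=1
After op 6 (type): buf='abcdog' undo_depth=2 redo_depth=0
After op 7 (delete): buf='abc' undo_depth=3 redo_depth=0
After op 8 (undo): buf='abcdog' undo_depth=2 redo_depth=1
After op 9 (undo): buf='abc' undo_depth=1 redo_depth=2
After op 10 (undo): buf='(empty)' undo_depth=0 redo_depth=3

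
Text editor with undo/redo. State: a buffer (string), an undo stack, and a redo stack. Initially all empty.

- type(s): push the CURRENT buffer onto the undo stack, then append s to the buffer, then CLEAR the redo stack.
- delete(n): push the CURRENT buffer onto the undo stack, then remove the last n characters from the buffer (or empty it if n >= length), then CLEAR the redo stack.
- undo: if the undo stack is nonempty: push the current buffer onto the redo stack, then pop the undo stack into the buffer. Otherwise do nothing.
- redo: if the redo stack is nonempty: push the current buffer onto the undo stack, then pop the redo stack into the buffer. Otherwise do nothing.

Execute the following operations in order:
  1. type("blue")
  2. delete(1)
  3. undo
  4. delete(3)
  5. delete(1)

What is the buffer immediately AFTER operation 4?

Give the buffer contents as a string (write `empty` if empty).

Answer: b

Derivation:
After op 1 (type): buf='blue' undo_depth=1 redo_depth=0
After op 2 (delete): buf='blu' undo_depth=2 redo_depth=0
After op 3 (undo): buf='blue' undo_depth=1 redo_depth=1
After op 4 (delete): buf='b' undo_depth=2 redo_depth=0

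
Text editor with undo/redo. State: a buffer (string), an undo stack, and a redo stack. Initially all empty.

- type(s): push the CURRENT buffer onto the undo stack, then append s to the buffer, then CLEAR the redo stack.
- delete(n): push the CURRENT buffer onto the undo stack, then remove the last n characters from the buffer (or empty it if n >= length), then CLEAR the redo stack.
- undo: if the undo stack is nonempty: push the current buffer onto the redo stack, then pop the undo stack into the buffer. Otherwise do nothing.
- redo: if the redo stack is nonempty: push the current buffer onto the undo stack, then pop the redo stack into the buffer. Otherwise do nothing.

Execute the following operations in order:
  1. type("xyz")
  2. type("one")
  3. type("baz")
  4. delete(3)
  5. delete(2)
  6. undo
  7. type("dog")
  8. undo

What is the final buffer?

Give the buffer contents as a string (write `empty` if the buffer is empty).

Answer: xyzone

Derivation:
After op 1 (type): buf='xyz' undo_depth=1 redo_depth=0
After op 2 (type): buf='xyzone' undo_depth=2 redo_depth=0
After op 3 (type): buf='xyzonebaz' undo_depth=3 redo_depth=0
After op 4 (delete): buf='xyzone' undo_depth=4 redo_depth=0
After op 5 (delete): buf='xyzo' undo_depth=5 redo_depth=0
After op 6 (undo): buf='xyzone' undo_depth=4 redo_depth=1
After op 7 (type): buf='xyzonedog' undo_depth=5 redo_depth=0
After op 8 (undo): buf='xyzone' undo_depth=4 redo_depth=1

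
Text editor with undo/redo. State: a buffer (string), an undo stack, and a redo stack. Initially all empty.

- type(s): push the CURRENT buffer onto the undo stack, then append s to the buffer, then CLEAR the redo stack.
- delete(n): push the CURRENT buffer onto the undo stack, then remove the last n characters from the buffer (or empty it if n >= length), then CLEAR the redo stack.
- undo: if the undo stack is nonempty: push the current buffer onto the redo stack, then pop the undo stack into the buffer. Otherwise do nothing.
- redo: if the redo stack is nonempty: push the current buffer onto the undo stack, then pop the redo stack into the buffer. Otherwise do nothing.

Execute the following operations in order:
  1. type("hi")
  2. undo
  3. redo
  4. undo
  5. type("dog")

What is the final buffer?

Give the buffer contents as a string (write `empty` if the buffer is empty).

Answer: dog

Derivation:
After op 1 (type): buf='hi' undo_depth=1 redo_depth=0
After op 2 (undo): buf='(empty)' undo_depth=0 redo_depth=1
After op 3 (redo): buf='hi' undo_depth=1 redo_depth=0
After op 4 (undo): buf='(empty)' undo_depth=0 redo_depth=1
After op 5 (type): buf='dog' undo_depth=1 redo_depth=0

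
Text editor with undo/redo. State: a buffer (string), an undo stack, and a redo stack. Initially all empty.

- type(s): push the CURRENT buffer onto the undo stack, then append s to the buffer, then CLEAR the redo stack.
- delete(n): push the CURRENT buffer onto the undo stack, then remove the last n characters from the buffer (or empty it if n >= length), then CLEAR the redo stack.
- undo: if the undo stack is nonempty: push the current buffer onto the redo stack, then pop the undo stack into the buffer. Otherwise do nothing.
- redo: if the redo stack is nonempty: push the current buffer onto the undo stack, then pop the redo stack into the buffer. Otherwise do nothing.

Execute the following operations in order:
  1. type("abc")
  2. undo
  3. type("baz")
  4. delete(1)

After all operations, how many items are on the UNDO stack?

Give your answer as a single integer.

Answer: 2

Derivation:
After op 1 (type): buf='abc' undo_depth=1 redo_depth=0
After op 2 (undo): buf='(empty)' undo_depth=0 redo_depth=1
After op 3 (type): buf='baz' undo_depth=1 redo_depth=0
After op 4 (delete): buf='ba' undo_depth=2 redo_depth=0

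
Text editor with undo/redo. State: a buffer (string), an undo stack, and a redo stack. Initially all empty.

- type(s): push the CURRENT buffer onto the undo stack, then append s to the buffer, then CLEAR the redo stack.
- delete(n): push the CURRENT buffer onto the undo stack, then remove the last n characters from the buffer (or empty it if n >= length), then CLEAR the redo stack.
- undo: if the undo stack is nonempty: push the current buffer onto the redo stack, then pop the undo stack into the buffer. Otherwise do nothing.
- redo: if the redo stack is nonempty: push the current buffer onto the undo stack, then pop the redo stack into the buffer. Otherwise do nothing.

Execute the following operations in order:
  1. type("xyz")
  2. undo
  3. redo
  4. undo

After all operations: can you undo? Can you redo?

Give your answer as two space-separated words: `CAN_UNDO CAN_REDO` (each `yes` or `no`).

After op 1 (type): buf='xyz' undo_depth=1 redo_depth=0
After op 2 (undo): buf='(empty)' undo_depth=0 redo_depth=1
After op 3 (redo): buf='xyz' undo_depth=1 redo_depth=0
After op 4 (undo): buf='(empty)' undo_depth=0 redo_depth=1

Answer: no yes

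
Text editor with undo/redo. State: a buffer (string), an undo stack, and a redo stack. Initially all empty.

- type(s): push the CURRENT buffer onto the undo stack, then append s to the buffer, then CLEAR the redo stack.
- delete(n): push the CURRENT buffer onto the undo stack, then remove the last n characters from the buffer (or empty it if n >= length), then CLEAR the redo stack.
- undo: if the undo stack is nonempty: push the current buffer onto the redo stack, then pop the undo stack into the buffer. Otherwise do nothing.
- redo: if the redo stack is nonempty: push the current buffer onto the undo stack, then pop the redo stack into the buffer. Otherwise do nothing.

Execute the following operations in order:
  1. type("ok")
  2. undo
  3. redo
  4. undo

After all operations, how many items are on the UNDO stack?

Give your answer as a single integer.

After op 1 (type): buf='ok' undo_depth=1 redo_depth=0
After op 2 (undo): buf='(empty)' undo_depth=0 redo_depth=1
After op 3 (redo): buf='ok' undo_depth=1 redo_depth=0
After op 4 (undo): buf='(empty)' undo_depth=0 redo_depth=1

Answer: 0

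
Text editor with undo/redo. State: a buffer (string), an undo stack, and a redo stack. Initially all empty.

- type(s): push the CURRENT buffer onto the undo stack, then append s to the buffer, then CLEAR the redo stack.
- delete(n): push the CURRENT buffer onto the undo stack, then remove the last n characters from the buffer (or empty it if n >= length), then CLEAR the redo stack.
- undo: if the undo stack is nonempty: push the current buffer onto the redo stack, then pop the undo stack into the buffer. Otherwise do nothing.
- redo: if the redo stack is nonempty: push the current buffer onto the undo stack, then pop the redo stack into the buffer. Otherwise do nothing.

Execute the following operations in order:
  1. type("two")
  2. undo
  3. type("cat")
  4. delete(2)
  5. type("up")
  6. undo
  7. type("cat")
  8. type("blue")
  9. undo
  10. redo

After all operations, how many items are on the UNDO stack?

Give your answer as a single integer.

Answer: 4

Derivation:
After op 1 (type): buf='two' undo_depth=1 redo_depth=0
After op 2 (undo): buf='(empty)' undo_depth=0 redo_depth=1
After op 3 (type): buf='cat' undo_depth=1 redo_depth=0
After op 4 (delete): buf='c' undo_depth=2 redo_depth=0
After op 5 (type): buf='cup' undo_depth=3 redo_depth=0
After op 6 (undo): buf='c' undo_depth=2 redo_depth=1
After op 7 (type): buf='ccat' undo_depth=3 redo_depth=0
After op 8 (type): buf='ccatblue' undo_depth=4 redo_depth=0
After op 9 (undo): buf='ccat' undo_depth=3 redo_depth=1
After op 10 (redo): buf='ccatblue' undo_depth=4 redo_depth=0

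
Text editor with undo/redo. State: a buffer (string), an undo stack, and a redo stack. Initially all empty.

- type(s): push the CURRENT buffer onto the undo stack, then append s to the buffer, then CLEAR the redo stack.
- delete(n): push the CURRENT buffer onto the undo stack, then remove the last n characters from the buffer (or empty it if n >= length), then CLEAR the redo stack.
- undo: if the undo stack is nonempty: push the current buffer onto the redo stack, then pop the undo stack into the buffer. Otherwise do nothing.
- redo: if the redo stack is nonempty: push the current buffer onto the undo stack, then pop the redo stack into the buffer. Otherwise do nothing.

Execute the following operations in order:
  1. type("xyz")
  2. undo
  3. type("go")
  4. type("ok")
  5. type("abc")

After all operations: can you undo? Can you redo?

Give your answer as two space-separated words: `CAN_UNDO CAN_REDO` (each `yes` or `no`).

Answer: yes no

Derivation:
After op 1 (type): buf='xyz' undo_depth=1 redo_depth=0
After op 2 (undo): buf='(empty)' undo_depth=0 redo_depth=1
After op 3 (type): buf='go' undo_depth=1 redo_depth=0
After op 4 (type): buf='gook' undo_depth=2 redo_depth=0
After op 5 (type): buf='gookabc' undo_depth=3 redo_depth=0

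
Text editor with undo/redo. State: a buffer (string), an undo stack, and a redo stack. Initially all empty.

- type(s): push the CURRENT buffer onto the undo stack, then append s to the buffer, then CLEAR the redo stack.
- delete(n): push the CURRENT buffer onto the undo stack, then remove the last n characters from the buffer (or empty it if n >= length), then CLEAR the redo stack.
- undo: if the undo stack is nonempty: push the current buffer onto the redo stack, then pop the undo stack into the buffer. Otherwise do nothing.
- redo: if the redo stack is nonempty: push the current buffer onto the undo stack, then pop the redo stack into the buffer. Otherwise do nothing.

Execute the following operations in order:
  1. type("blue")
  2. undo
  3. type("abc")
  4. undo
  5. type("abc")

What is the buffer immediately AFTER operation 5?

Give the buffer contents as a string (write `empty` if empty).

Answer: abc

Derivation:
After op 1 (type): buf='blue' undo_depth=1 redo_depth=0
After op 2 (undo): buf='(empty)' undo_depth=0 redo_depth=1
After op 3 (type): buf='abc' undo_depth=1 redo_depth=0
After op 4 (undo): buf='(empty)' undo_depth=0 redo_depth=1
After op 5 (type): buf='abc' undo_depth=1 redo_depth=0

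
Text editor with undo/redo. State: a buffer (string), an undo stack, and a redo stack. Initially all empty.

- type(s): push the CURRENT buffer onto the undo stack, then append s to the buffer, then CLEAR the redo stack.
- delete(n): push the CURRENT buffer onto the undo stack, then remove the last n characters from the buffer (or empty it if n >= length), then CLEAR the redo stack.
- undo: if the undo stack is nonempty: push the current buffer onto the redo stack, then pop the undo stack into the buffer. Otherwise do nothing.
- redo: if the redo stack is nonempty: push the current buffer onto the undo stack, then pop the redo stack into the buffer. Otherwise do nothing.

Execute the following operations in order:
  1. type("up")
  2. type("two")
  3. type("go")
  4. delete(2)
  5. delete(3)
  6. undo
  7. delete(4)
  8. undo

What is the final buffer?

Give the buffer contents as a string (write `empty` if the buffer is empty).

Answer: uptwo

Derivation:
After op 1 (type): buf='up' undo_depth=1 redo_depth=0
After op 2 (type): buf='uptwo' undo_depth=2 redo_depth=0
After op 3 (type): buf='uptwogo' undo_depth=3 redo_depth=0
After op 4 (delete): buf='uptwo' undo_depth=4 redo_depth=0
After op 5 (delete): buf='up' undo_depth=5 redo_depth=0
After op 6 (undo): buf='uptwo' undo_depth=4 redo_depth=1
After op 7 (delete): buf='u' undo_depth=5 redo_depth=0
After op 8 (undo): buf='uptwo' undo_depth=4 redo_depth=1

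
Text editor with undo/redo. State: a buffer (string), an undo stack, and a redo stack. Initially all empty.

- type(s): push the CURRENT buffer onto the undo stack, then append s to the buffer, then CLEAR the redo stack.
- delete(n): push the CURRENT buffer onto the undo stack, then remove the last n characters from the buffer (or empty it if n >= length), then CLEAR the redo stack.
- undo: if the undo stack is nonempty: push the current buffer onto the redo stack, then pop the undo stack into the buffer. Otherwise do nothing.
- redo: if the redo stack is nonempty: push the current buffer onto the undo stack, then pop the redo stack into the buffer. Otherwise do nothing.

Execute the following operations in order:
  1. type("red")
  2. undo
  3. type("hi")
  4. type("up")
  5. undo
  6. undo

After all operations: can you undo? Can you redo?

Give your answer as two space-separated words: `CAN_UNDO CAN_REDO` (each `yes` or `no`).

After op 1 (type): buf='red' undo_depth=1 redo_depth=0
After op 2 (undo): buf='(empty)' undo_depth=0 redo_depth=1
After op 3 (type): buf='hi' undo_depth=1 redo_depth=0
After op 4 (type): buf='hiup' undo_depth=2 redo_depth=0
After op 5 (undo): buf='hi' undo_depth=1 redo_depth=1
After op 6 (undo): buf='(empty)' undo_depth=0 redo_depth=2

Answer: no yes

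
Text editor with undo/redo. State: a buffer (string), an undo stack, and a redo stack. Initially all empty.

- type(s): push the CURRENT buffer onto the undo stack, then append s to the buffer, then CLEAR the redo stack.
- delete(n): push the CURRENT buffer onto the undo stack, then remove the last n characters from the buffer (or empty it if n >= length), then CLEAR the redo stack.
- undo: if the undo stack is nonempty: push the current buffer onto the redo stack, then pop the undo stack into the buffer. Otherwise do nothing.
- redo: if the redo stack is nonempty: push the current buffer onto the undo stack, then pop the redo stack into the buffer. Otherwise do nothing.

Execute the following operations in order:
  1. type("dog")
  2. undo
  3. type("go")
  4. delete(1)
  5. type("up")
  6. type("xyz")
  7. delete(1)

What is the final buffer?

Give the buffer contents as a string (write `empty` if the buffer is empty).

After op 1 (type): buf='dog' undo_depth=1 redo_depth=0
After op 2 (undo): buf='(empty)' undo_depth=0 redo_depth=1
After op 3 (type): buf='go' undo_depth=1 redo_depth=0
After op 4 (delete): buf='g' undo_depth=2 redo_depth=0
After op 5 (type): buf='gup' undo_depth=3 redo_depth=0
After op 6 (type): buf='gupxyz' undo_depth=4 redo_depth=0
After op 7 (delete): buf='gupxy' undo_depth=5 redo_depth=0

Answer: gupxy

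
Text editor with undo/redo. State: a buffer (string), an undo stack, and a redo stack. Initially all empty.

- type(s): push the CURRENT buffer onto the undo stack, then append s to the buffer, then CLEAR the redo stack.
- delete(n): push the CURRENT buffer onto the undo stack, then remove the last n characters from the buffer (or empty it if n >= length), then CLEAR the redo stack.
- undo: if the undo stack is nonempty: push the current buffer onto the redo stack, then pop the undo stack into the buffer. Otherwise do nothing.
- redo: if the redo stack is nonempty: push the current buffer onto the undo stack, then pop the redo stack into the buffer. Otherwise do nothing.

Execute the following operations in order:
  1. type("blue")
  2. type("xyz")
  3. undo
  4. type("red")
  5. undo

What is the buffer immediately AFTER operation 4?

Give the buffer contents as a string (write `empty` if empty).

After op 1 (type): buf='blue' undo_depth=1 redo_depth=0
After op 2 (type): buf='bluexyz' undo_depth=2 redo_depth=0
After op 3 (undo): buf='blue' undo_depth=1 redo_depth=1
After op 4 (type): buf='bluered' undo_depth=2 redo_depth=0

Answer: bluered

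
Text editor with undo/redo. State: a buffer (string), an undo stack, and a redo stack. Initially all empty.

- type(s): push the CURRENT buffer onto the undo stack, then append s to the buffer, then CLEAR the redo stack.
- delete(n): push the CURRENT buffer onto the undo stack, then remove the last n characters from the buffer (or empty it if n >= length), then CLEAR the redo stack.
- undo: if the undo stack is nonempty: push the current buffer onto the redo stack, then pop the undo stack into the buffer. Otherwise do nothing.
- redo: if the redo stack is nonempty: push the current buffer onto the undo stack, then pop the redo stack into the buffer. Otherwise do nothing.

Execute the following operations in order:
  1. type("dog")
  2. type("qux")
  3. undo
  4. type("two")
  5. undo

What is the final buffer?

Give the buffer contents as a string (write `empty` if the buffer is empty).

After op 1 (type): buf='dog' undo_depth=1 redo_depth=0
After op 2 (type): buf='dogqux' undo_depth=2 redo_depth=0
After op 3 (undo): buf='dog' undo_depth=1 redo_depth=1
After op 4 (type): buf='dogtwo' undo_depth=2 redo_depth=0
After op 5 (undo): buf='dog' undo_depth=1 redo_depth=1

Answer: dog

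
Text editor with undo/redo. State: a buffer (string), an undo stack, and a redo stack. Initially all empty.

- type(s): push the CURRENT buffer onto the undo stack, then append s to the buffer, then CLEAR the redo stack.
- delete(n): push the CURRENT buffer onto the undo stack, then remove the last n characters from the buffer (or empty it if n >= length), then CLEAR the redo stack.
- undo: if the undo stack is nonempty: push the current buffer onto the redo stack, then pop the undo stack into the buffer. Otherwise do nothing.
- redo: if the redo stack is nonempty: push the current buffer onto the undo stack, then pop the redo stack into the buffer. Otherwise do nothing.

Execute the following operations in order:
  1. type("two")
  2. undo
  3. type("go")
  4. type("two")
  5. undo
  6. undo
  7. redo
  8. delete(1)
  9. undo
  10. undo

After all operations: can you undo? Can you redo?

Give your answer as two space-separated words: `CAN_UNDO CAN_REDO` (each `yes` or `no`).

Answer: no yes

Derivation:
After op 1 (type): buf='two' undo_depth=1 redo_depth=0
After op 2 (undo): buf='(empty)' undo_depth=0 redo_depth=1
After op 3 (type): buf='go' undo_depth=1 redo_depth=0
After op 4 (type): buf='gotwo' undo_depth=2 redo_depth=0
After op 5 (undo): buf='go' undo_depth=1 redo_depth=1
After op 6 (undo): buf='(empty)' undo_depth=0 redo_depth=2
After op 7 (redo): buf='go' undo_depth=1 redo_depth=1
After op 8 (delete): buf='g' undo_depth=2 redo_depth=0
After op 9 (undo): buf='go' undo_depth=1 redo_depth=1
After op 10 (undo): buf='(empty)' undo_depth=0 redo_depth=2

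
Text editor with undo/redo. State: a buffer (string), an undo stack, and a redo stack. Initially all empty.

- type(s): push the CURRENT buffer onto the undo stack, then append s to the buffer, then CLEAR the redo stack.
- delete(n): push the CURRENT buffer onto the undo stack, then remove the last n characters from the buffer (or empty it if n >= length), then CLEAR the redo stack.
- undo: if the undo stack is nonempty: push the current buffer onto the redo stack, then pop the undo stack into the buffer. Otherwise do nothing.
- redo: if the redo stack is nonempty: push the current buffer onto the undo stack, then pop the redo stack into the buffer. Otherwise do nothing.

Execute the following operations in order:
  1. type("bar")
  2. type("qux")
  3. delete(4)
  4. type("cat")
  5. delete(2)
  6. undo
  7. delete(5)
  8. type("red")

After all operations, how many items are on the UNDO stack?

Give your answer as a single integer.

Answer: 6

Derivation:
After op 1 (type): buf='bar' undo_depth=1 redo_depth=0
After op 2 (type): buf='barqux' undo_depth=2 redo_depth=0
After op 3 (delete): buf='ba' undo_depth=3 redo_depth=0
After op 4 (type): buf='bacat' undo_depth=4 redo_depth=0
After op 5 (delete): buf='bac' undo_depth=5 redo_depth=0
After op 6 (undo): buf='bacat' undo_depth=4 redo_depth=1
After op 7 (delete): buf='(empty)' undo_depth=5 redo_depth=0
After op 8 (type): buf='red' undo_depth=6 redo_depth=0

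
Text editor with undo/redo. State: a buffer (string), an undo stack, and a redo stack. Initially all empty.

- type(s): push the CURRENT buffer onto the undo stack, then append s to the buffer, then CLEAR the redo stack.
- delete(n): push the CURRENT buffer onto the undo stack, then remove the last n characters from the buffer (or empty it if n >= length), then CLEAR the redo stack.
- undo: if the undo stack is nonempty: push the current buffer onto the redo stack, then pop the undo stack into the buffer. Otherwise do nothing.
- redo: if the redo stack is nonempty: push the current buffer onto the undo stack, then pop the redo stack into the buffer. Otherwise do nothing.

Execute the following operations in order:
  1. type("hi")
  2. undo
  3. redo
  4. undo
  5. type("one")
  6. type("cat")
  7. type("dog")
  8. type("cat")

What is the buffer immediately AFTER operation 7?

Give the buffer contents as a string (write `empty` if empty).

Answer: onecatdog

Derivation:
After op 1 (type): buf='hi' undo_depth=1 redo_depth=0
After op 2 (undo): buf='(empty)' undo_depth=0 redo_depth=1
After op 3 (redo): buf='hi' undo_depth=1 redo_depth=0
After op 4 (undo): buf='(empty)' undo_depth=0 redo_depth=1
After op 5 (type): buf='one' undo_depth=1 redo_depth=0
After op 6 (type): buf='onecat' undo_depth=2 redo_depth=0
After op 7 (type): buf='onecatdog' undo_depth=3 redo_depth=0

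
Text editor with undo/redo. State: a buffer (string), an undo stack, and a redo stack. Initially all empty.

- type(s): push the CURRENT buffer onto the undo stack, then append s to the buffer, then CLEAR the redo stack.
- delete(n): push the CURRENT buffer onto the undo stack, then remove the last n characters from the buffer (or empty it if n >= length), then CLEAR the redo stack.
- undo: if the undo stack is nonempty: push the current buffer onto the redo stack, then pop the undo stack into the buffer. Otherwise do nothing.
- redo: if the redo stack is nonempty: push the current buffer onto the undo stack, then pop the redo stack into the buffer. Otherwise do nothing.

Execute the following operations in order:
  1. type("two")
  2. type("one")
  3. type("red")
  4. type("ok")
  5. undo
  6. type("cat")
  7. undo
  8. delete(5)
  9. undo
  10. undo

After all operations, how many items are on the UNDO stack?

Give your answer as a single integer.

After op 1 (type): buf='two' undo_depth=1 redo_depth=0
After op 2 (type): buf='twoone' undo_depth=2 redo_depth=0
After op 3 (type): buf='twoonered' undo_depth=3 redo_depth=0
After op 4 (type): buf='twooneredok' undo_depth=4 redo_depth=0
After op 5 (undo): buf='twoonered' undo_depth=3 redo_depth=1
After op 6 (type): buf='twooneredcat' undo_depth=4 redo_depth=0
After op 7 (undo): buf='twoonered' undo_depth=3 redo_depth=1
After op 8 (delete): buf='twoo' undo_depth=4 redo_depth=0
After op 9 (undo): buf='twoonered' undo_depth=3 redo_depth=1
After op 10 (undo): buf='twoone' undo_depth=2 redo_depth=2

Answer: 2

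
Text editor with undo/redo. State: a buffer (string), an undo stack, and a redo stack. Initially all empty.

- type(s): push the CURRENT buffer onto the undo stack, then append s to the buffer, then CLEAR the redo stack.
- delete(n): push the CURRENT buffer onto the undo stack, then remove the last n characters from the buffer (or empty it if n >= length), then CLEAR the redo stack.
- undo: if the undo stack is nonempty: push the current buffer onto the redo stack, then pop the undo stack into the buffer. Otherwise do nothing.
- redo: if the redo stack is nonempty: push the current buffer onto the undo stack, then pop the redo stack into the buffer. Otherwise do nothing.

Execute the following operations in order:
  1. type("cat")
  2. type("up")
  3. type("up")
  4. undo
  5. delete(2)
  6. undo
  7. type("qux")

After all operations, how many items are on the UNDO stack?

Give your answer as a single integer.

Answer: 3

Derivation:
After op 1 (type): buf='cat' undo_depth=1 redo_depth=0
After op 2 (type): buf='catup' undo_depth=2 redo_depth=0
After op 3 (type): buf='catupup' undo_depth=3 redo_depth=0
After op 4 (undo): buf='catup' undo_depth=2 redo_depth=1
After op 5 (delete): buf='cat' undo_depth=3 redo_depth=0
After op 6 (undo): buf='catup' undo_depth=2 redo_depth=1
After op 7 (type): buf='catupqux' undo_depth=3 redo_depth=0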